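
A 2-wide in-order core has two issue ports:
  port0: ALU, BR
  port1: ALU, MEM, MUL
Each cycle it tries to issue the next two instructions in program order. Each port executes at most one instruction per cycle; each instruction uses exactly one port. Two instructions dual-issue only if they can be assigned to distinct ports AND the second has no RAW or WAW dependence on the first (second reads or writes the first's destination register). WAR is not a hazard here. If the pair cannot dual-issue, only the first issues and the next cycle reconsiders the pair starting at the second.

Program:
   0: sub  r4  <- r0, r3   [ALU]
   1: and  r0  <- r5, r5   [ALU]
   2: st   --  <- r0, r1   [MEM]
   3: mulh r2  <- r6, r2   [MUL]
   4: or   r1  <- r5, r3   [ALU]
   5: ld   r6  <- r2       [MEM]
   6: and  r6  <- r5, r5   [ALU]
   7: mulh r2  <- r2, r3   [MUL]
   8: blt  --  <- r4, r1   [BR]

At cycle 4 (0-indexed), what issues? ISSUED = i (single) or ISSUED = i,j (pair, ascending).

ISSUED = 6,7

[0] i0,i1  sub and  -- dual
[1] i2  st  -- no-port MEM/MUL
[2] i3,i4  mulh or  -- dual
[3] i5  ld  -- WAW r6
[4] i6,i7  and mulh  -- dual
[5] i8  blt  -- tail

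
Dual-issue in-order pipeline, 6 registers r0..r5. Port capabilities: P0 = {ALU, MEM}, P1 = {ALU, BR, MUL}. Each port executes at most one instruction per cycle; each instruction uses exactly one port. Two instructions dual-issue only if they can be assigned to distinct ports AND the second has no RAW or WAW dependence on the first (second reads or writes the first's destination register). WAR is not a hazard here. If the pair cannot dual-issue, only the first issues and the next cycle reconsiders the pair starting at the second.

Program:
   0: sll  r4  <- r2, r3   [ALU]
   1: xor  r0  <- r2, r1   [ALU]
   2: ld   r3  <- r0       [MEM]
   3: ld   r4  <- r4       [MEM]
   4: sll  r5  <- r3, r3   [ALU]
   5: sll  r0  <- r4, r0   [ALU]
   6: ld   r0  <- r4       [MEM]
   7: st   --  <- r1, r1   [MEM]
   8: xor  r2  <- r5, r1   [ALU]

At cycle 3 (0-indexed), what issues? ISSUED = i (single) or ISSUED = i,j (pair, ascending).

t=0 i0+i1:sll.ALU xor.ALU ; 2-wide
t=1 i2:ld.MEM ; no-port MEM/MEM
t=2 i3+i4:ld.MEM sll.ALU ; 2-wide
t=3 i5:sll.ALU ; WAW r0
t=4 i6:ld.MEM ; no-port MEM/MEM
t=5 i7+i8:st.MEM xor.ALU ; 2-wide

ISSUED = 5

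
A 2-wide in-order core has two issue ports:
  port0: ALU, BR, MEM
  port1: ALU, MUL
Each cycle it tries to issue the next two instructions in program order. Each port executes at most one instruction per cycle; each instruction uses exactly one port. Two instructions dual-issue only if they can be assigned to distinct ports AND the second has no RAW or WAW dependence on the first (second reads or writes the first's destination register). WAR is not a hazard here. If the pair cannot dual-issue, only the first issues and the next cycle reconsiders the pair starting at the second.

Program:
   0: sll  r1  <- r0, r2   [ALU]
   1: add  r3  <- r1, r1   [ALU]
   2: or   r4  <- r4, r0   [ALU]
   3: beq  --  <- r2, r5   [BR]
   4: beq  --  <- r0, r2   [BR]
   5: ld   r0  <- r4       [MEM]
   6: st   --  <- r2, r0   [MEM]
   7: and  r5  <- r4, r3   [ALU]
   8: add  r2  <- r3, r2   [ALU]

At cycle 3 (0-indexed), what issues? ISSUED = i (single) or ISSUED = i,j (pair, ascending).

ISSUED = 4

c0: i0 sll  RAW r1
c1: i1,i2 add+or  2-wide
c2: i3 beq  no-port BR/BR
c3: i4 beq  no-port BR/MEM
c4: i5 ld  no-port MEM/MEM
c5: i6,i7 st+and  2-wide
c6: i8 add  tail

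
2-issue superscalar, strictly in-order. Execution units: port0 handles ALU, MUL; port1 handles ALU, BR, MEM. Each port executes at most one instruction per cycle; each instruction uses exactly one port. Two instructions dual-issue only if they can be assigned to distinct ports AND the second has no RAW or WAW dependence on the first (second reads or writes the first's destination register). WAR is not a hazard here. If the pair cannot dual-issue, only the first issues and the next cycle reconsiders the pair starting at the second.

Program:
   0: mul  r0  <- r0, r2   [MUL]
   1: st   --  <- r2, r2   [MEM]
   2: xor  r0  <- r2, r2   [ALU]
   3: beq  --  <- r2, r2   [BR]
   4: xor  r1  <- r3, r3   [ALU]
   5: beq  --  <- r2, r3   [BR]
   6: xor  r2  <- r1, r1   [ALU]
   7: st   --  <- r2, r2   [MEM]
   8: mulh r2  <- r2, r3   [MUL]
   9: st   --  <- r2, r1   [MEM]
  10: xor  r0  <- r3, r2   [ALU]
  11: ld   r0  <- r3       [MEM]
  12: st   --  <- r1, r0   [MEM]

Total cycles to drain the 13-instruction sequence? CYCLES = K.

c0: i0/i1 mul.MUL;st.MEM  dual
c1: i2/i3 xor.ALU;beq.BR  dual
c2: i4/i5 xor.ALU;beq.BR  dual
c3: i6 xor.ALU  RAW r2
c4: i7/i8 st.MEM;mulh.MUL  dual
c5: i9/i10 st.MEM;xor.ALU  dual
c6: i11 ld.MEM  no-port MEM/MEM
c7: i12 st.MEM  tail

CYCLES = 8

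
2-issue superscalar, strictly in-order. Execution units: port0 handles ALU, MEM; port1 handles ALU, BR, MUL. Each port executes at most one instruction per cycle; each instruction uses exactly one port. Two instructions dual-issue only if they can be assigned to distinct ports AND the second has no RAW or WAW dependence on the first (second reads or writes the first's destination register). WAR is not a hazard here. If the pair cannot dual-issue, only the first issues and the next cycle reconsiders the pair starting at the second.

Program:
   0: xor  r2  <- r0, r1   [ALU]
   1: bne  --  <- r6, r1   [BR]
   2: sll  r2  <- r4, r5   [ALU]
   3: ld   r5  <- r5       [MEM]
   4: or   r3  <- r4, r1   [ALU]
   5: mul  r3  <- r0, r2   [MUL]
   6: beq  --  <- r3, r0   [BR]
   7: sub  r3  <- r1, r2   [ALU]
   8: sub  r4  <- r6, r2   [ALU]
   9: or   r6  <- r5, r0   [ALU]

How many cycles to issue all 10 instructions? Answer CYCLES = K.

0. xor/bne @i0&i1  | pair
1. sll/ld @i2&i3  | pair
2. or @i4  | WAW r3
3. mul @i5  | no-port MUL/BR
4. beq/sub @i6&i7  | pair
5. sub/or @i8&i9  | pair

CYCLES = 6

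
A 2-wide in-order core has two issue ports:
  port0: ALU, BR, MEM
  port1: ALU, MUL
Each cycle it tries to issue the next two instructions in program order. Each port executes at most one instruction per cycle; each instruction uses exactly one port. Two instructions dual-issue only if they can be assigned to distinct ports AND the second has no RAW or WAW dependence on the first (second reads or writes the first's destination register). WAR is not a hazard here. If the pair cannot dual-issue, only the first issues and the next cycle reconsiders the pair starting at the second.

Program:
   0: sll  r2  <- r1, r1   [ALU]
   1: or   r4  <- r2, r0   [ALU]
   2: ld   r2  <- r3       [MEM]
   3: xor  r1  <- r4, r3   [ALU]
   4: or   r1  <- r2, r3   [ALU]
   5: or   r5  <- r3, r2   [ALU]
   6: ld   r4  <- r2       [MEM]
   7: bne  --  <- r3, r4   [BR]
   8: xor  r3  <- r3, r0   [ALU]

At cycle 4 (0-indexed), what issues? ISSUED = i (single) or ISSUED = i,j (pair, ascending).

  cy0 -> i0 (sll.ALU) RAW r2
  cy1 -> i1&i2 (or.ALU/ld.MEM) dual
  cy2 -> i3 (xor.ALU) WAW r1
  cy3 -> i4&i5 (or.ALU/or.ALU) dual
  cy4 -> i6 (ld.MEM) no-port MEM/BR
  cy5 -> i7&i8 (bne.BR/xor.ALU) dual

ISSUED = 6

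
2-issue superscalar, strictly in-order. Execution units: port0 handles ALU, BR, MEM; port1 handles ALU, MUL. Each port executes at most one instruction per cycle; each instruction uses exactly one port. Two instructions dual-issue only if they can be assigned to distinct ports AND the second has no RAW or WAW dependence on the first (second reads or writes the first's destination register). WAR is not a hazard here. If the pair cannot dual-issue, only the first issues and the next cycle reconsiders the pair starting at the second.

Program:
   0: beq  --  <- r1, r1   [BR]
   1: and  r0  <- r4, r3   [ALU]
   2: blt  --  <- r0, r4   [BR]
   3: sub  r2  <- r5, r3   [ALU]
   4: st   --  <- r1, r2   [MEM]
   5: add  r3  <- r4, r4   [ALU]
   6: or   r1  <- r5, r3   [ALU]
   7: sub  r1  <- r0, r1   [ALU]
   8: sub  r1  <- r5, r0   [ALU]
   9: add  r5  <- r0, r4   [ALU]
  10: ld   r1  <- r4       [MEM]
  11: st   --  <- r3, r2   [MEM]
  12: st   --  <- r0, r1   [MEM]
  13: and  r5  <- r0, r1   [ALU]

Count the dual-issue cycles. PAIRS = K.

  cy0 -> i0+i1 (beq.BR+and.ALU) dual
  cy1 -> i2+i3 (blt.BR+sub.ALU) dual
  cy2 -> i4+i5 (st.MEM+add.ALU) dual
  cy3 -> i6 (or.ALU) RAW+WAW r1
  cy4 -> i7 (sub.ALU) WAW r1
  cy5 -> i8+i9 (sub.ALU+add.ALU) dual
  cy6 -> i10 (ld.MEM) no-port MEM/MEM
  cy7 -> i11 (st.MEM) no-port MEM/MEM
  cy8 -> i12+i13 (st.MEM+and.ALU) dual

PAIRS = 5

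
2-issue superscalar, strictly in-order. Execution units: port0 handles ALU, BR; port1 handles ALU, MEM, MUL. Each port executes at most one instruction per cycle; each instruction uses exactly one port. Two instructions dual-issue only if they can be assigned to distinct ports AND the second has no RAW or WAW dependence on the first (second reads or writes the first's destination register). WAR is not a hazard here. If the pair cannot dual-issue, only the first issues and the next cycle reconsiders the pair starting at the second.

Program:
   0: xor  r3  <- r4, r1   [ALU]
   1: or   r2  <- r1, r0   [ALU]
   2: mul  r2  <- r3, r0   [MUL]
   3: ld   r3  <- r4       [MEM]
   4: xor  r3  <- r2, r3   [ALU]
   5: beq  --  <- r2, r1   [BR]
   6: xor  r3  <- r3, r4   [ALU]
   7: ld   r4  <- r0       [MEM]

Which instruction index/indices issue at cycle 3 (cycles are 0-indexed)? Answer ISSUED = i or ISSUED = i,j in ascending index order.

[0] i0+i1  xor;or  -- dual
[1] i2  mul  -- no-port MUL/MEM
[2] i3  ld  -- RAW+WAW r3
[3] i4+i5  xor;beq  -- dual
[4] i6+i7  xor;ld  -- dual

ISSUED = 4,5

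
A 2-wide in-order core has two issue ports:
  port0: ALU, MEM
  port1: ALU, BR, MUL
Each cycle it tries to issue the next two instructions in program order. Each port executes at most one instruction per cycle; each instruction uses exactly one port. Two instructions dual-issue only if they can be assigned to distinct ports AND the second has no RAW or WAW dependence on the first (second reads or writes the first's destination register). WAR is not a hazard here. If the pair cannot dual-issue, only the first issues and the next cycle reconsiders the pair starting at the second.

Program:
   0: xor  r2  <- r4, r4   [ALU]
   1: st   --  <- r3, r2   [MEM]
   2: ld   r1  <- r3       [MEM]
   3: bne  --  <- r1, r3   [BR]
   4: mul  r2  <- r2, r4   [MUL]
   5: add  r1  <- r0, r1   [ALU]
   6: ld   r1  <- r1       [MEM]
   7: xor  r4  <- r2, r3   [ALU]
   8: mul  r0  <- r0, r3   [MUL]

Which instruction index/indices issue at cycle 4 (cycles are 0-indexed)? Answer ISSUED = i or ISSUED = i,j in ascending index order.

[0] i0  xor  -- RAW r2
[1] i1  st  -- no-port MEM/MEM
[2] i2  ld  -- RAW r1
[3] i3  bne  -- no-port BR/MUL
[4] i4,i5  mul/add  -- pair
[5] i6,i7  ld/xor  -- pair
[6] i8  mul  -- tail

ISSUED = 4,5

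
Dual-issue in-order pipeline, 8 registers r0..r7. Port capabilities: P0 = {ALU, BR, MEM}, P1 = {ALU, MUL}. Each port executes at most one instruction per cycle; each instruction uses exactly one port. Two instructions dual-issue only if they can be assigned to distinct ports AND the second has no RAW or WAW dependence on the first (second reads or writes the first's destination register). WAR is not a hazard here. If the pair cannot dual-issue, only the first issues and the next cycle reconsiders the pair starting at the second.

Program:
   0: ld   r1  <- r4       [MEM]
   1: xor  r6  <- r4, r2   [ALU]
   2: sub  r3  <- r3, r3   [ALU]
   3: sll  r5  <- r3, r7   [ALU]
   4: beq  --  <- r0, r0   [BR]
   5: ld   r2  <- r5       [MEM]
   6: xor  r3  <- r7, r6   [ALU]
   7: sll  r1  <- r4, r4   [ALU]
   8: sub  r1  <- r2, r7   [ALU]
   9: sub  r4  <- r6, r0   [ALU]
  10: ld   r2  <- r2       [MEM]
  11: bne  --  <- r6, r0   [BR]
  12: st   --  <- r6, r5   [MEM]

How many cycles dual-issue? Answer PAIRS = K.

PAIRS = 4

c0: i0/i1 ld.MEM xor.ALU  2-wide
c1: i2 sub.ALU  RAW r3
c2: i3/i4 sll.ALU beq.BR  2-wide
c3: i5/i6 ld.MEM xor.ALU  2-wide
c4: i7 sll.ALU  WAW r1
c5: i8/i9 sub.ALU sub.ALU  2-wide
c6: i10 ld.MEM  no-port MEM/BR
c7: i11 bne.BR  no-port BR/MEM
c8: i12 st.MEM  tail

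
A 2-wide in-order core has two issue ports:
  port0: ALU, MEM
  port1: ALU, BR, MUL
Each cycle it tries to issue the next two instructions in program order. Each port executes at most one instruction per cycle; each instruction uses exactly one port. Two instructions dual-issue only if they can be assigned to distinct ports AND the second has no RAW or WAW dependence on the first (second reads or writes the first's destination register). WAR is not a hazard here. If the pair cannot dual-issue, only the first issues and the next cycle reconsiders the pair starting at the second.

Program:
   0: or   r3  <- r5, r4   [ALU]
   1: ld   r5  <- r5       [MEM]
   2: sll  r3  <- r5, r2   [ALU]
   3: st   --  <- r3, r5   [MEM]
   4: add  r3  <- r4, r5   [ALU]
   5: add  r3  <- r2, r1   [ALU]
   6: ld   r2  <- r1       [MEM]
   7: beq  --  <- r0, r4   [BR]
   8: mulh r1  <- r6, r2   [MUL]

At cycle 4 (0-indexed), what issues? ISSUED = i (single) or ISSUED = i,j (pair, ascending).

ISSUED = 7

#0 head=0: or ld i0,i1 pair
#1 head=2: sll i2 RAW r3
#2 head=3: st add i3,i4 pair
#3 head=5: add ld i5,i6 pair
#4 head=7: beq i7 no-port BR/MUL
#5 head=8: mulh i8 tail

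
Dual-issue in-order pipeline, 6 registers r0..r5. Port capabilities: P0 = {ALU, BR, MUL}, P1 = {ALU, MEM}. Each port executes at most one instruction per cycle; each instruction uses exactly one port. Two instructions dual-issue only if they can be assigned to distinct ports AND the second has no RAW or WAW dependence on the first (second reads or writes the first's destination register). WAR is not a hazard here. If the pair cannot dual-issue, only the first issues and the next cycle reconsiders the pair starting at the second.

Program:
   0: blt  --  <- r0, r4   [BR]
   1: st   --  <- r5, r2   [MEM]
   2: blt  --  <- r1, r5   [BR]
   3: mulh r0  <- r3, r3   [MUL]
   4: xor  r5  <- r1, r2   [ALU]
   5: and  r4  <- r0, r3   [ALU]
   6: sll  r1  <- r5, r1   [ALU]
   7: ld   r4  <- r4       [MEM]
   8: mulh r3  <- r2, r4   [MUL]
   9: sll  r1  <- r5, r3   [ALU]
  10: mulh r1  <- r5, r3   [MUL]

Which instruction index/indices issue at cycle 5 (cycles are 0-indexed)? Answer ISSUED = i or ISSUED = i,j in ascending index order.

[0] i0,i1  blt.BR+st.MEM  -- dual
[1] i2  blt.BR  -- no-port BR/MUL
[2] i3,i4  mulh.MUL+xor.ALU  -- dual
[3] i5,i6  and.ALU+sll.ALU  -- dual
[4] i7  ld.MEM  -- RAW r4
[5] i8  mulh.MUL  -- RAW r3
[6] i9  sll.ALU  -- WAW r1
[7] i10  mulh.MUL  -- tail

ISSUED = 8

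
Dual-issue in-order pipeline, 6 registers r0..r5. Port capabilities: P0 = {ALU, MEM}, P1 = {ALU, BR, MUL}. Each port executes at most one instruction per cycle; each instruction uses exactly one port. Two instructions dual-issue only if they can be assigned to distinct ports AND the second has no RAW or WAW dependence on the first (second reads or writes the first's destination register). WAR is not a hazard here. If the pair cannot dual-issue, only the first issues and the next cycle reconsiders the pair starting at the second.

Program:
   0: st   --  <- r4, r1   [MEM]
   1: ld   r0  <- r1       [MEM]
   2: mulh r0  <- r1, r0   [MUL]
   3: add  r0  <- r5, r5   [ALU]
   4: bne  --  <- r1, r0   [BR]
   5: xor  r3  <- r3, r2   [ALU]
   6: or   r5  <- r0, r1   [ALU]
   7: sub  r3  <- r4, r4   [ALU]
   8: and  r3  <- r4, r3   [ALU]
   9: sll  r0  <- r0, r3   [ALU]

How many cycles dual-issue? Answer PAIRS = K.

PAIRS = 2

t=0 i0:st ; no-port MEM/MEM
t=1 i1:ld ; RAW+WAW r0
t=2 i2:mulh ; WAW r0
t=3 i3:add ; RAW r0
t=4 i4+i5:bne;xor ; dual
t=5 i6+i7:or;sub ; dual
t=6 i8:and ; RAW r3
t=7 i9:sll ; tail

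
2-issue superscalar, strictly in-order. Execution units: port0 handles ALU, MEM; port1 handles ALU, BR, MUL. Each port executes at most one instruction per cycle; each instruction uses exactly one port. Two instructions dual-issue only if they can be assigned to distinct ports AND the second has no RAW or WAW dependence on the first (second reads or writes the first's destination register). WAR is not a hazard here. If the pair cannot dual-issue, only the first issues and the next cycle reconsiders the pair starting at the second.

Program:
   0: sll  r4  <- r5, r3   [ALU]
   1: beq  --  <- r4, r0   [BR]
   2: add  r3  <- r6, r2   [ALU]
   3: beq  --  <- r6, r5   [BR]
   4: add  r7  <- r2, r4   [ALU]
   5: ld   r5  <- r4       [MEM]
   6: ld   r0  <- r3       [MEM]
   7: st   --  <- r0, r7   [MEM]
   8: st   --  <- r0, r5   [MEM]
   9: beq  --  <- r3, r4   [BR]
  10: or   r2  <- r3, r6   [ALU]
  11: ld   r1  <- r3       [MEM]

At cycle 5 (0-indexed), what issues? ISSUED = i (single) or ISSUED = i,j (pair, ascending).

c0: i0 sll.ALU  RAW r4
c1: i1+i2 beq.BR+add.ALU  dual
c2: i3+i4 beq.BR+add.ALU  dual
c3: i5 ld.MEM  no-port MEM/MEM
c4: i6 ld.MEM  no-port MEM/MEM
c5: i7 st.MEM  no-port MEM/MEM
c6: i8+i9 st.MEM+beq.BR  dual
c7: i10+i11 or.ALU+ld.MEM  dual

ISSUED = 7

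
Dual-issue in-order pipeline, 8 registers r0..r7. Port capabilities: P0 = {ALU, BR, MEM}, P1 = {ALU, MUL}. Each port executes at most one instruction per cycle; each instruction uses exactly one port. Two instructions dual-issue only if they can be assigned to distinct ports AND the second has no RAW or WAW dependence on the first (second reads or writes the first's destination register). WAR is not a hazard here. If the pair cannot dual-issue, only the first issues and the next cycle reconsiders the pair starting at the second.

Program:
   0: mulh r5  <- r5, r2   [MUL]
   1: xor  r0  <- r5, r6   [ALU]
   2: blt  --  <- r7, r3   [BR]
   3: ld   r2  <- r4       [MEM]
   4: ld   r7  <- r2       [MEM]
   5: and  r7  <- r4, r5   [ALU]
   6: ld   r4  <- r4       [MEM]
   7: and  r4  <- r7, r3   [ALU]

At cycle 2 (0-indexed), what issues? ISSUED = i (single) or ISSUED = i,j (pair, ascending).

ISSUED = 3

0. mulh @i0  | RAW r5
1. xor blt @i1&i2  | dual
2. ld @i3  | no-port MEM/MEM
3. ld @i4  | WAW r7
4. and ld @i5&i6  | dual
5. and @i7  | tail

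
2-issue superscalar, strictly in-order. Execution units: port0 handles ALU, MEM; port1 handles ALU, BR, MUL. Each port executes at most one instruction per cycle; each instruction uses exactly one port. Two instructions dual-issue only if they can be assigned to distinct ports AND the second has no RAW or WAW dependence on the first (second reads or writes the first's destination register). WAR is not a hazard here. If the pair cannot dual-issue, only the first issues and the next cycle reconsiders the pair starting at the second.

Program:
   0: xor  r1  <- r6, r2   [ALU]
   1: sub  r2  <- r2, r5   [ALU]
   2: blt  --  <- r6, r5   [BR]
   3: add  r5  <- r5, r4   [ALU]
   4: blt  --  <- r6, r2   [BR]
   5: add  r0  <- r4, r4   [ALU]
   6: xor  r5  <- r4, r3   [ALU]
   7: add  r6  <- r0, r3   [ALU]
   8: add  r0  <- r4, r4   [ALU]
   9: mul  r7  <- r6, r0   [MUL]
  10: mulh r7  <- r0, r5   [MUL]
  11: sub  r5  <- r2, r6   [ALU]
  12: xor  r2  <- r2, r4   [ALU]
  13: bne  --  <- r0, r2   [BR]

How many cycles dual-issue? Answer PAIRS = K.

c0: i0+i1 xor.ALU;sub.ALU  pair
c1: i2+i3 blt.BR;add.ALU  pair
c2: i4+i5 blt.BR;add.ALU  pair
c3: i6+i7 xor.ALU;add.ALU  pair
c4: i8 add.ALU  RAW r0
c5: i9 mul.MUL  no-port MUL/MUL
c6: i10+i11 mulh.MUL;sub.ALU  pair
c7: i12 xor.ALU  RAW r2
c8: i13 bne.BR  tail

PAIRS = 5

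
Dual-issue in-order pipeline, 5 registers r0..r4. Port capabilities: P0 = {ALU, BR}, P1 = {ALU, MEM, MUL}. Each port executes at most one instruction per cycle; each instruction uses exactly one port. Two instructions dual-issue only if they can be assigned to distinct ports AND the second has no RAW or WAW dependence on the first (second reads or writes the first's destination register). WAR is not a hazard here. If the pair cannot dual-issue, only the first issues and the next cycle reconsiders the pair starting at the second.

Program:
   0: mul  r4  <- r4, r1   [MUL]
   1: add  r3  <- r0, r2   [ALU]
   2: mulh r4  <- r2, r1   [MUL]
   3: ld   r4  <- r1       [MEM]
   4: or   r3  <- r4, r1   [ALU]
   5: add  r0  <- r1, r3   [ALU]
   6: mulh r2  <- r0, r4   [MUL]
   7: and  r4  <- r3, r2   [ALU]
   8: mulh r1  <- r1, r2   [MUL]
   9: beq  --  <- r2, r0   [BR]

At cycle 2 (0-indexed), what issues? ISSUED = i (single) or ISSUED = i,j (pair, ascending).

c0: i0&i1 mul.MUL add.ALU  pair
c1: i2 mulh.MUL  no-port MUL/MEM
c2: i3 ld.MEM  RAW r4
c3: i4 or.ALU  RAW r3
c4: i5 add.ALU  RAW r0
c5: i6 mulh.MUL  RAW r2
c6: i7&i8 and.ALU mulh.MUL  pair
c7: i9 beq.BR  tail

ISSUED = 3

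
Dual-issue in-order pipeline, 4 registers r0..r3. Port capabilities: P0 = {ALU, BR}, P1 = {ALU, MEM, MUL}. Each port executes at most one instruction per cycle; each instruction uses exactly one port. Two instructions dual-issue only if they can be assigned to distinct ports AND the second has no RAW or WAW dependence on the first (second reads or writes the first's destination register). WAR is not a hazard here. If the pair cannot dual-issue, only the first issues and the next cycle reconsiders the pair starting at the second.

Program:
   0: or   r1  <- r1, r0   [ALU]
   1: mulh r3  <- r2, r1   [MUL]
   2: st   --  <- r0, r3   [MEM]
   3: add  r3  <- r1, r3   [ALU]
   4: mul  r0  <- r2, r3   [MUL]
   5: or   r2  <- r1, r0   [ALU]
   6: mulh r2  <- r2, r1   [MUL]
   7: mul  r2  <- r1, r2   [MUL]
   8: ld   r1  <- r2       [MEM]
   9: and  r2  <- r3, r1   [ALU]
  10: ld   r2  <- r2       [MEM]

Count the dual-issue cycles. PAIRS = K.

PAIRS = 1

#0 head=0: or.ALU i0 RAW r1
#1 head=1: mulh.MUL i1 no-port MUL/MEM
#2 head=2: st.MEM+add.ALU i2&i3 pair
#3 head=4: mul.MUL i4 RAW r0
#4 head=5: or.ALU i5 RAW+WAW r2
#5 head=6: mulh.MUL i6 no-port MUL/MUL
#6 head=7: mul.MUL i7 no-port MUL/MEM
#7 head=8: ld.MEM i8 RAW r1
#8 head=9: and.ALU i9 RAW+WAW r2
#9 head=10: ld.MEM i10 tail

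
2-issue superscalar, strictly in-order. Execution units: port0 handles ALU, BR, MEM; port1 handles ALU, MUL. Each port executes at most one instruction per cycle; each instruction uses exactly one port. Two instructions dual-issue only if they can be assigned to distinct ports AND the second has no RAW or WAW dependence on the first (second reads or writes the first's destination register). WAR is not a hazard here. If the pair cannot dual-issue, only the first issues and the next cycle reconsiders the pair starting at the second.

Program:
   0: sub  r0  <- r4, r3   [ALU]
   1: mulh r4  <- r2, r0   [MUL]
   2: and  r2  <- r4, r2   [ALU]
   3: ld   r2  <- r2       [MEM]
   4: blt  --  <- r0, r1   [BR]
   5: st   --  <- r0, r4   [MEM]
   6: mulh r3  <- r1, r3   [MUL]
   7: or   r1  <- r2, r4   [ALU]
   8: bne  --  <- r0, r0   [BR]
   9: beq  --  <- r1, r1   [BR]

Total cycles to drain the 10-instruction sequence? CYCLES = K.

t=0 i0:sub.ALU ; RAW r0
t=1 i1:mulh.MUL ; RAW r4
t=2 i2:and.ALU ; RAW+WAW r2
t=3 i3:ld.MEM ; no-port MEM/BR
t=4 i4:blt.BR ; no-port BR/MEM
t=5 i5&i6:st.MEM;mulh.MUL ; 2-wide
t=6 i7&i8:or.ALU;bne.BR ; 2-wide
t=7 i9:beq.BR ; tail

CYCLES = 8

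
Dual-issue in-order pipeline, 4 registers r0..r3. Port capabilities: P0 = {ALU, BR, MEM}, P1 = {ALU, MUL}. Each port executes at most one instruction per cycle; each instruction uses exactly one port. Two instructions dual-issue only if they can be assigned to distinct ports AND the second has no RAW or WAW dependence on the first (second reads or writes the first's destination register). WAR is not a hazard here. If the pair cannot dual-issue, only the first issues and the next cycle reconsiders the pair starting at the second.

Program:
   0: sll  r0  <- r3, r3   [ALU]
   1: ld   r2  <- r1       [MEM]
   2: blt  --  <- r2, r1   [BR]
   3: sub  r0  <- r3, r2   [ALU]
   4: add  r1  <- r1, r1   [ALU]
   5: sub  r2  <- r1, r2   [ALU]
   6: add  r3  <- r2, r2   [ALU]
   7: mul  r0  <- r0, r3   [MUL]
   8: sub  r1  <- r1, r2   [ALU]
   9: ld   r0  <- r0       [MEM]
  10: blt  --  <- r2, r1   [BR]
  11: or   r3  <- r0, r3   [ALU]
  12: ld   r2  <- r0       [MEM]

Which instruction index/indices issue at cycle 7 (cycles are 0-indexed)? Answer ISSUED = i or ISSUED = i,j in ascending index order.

  cy0 -> i0/i1 (sll.ALU;ld.MEM) 2-wide
  cy1 -> i2/i3 (blt.BR;sub.ALU) 2-wide
  cy2 -> i4 (add.ALU) RAW r1
  cy3 -> i5 (sub.ALU) RAW r2
  cy4 -> i6 (add.ALU) RAW r3
  cy5 -> i7/i8 (mul.MUL;sub.ALU) 2-wide
  cy6 -> i9 (ld.MEM) no-port MEM/BR
  cy7 -> i10/i11 (blt.BR;or.ALU) 2-wide
  cy8 -> i12 (ld.MEM) tail

ISSUED = 10,11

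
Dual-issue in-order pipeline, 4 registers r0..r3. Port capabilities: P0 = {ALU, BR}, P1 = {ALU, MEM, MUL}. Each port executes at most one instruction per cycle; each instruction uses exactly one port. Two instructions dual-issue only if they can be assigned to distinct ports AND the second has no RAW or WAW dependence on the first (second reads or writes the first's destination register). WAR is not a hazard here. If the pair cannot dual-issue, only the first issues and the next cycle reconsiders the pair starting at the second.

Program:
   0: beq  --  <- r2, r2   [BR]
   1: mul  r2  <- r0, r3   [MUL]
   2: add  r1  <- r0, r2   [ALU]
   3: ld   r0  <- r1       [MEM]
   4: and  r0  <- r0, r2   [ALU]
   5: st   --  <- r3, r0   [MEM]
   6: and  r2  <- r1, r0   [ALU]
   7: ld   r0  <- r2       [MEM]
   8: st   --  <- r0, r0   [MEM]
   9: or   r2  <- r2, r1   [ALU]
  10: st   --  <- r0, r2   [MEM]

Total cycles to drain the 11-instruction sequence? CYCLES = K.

#0 head=0: beq mul i0&i1 dual
#1 head=2: add i2 RAW r1
#2 head=3: ld i3 RAW+WAW r0
#3 head=4: and i4 RAW r0
#4 head=5: st and i5&i6 dual
#5 head=7: ld i7 no-port MEM/MEM
#6 head=8: st or i8&i9 dual
#7 head=10: st i10 tail

CYCLES = 8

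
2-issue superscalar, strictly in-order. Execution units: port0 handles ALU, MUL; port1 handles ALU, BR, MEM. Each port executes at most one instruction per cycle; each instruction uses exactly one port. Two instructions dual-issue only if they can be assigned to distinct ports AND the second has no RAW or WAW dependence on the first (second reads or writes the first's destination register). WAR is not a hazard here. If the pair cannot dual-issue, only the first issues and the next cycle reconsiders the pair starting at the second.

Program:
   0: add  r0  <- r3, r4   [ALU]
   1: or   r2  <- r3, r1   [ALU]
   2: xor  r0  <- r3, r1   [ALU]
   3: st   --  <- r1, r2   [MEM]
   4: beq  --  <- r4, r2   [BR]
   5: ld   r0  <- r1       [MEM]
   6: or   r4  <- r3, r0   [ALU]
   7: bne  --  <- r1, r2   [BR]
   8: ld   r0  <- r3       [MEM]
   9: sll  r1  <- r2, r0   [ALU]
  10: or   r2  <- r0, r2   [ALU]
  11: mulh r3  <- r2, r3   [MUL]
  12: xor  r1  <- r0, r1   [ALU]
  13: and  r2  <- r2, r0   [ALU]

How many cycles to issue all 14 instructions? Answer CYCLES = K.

[0] i0+i1  add;or  -- 2-wide
[1] i2+i3  xor;st  -- 2-wide
[2] i4  beq  -- no-port BR/MEM
[3] i5  ld  -- RAW r0
[4] i6+i7  or;bne  -- 2-wide
[5] i8  ld  -- RAW r0
[6] i9+i10  sll;or  -- 2-wide
[7] i11+i12  mulh;xor  -- 2-wide
[8] i13  and  -- tail

CYCLES = 9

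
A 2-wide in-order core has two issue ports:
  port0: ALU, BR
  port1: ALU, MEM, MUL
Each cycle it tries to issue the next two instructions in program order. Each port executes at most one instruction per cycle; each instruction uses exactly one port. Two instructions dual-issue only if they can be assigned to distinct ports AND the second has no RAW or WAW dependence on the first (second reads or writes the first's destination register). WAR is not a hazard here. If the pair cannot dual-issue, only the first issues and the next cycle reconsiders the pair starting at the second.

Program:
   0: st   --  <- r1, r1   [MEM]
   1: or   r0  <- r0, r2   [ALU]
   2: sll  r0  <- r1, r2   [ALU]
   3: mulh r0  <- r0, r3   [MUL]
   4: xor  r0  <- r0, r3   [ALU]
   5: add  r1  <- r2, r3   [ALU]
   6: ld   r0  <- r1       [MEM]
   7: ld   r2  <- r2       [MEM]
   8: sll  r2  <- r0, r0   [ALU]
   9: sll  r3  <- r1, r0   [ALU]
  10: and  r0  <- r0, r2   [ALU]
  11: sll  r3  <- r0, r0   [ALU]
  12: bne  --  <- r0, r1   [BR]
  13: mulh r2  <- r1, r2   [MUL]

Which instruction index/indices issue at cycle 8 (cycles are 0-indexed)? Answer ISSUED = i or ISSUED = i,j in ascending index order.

0. st.MEM or.ALU @i0&i1  | pair
1. sll.ALU @i2  | RAW+WAW r0
2. mulh.MUL @i3  | RAW+WAW r0
3. xor.ALU add.ALU @i4&i5  | pair
4. ld.MEM @i6  | no-port MEM/MEM
5. ld.MEM @i7  | WAW r2
6. sll.ALU sll.ALU @i8&i9  | pair
7. and.ALU @i10  | RAW r0
8. sll.ALU bne.BR @i11&i12  | pair
9. mulh.MUL @i13  | tail

ISSUED = 11,12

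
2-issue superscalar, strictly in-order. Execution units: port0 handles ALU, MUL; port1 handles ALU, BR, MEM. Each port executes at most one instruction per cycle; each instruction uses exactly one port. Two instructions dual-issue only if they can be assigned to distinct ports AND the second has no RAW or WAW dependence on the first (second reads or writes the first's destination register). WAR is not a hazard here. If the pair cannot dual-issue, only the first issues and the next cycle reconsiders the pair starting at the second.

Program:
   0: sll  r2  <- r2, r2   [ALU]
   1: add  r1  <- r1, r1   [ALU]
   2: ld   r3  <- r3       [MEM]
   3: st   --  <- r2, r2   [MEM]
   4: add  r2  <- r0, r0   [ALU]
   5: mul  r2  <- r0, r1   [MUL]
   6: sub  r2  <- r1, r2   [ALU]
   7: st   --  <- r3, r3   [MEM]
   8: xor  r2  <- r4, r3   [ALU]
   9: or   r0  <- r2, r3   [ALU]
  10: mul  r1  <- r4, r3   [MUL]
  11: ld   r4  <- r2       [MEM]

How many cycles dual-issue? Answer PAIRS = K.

[0] i0,i1  sll.ALU/add.ALU  -- dual
[1] i2  ld.MEM  -- no-port MEM/MEM
[2] i3,i4  st.MEM/add.ALU  -- dual
[3] i5  mul.MUL  -- RAW+WAW r2
[4] i6,i7  sub.ALU/st.MEM  -- dual
[5] i8  xor.ALU  -- RAW r2
[6] i9,i10  or.ALU/mul.MUL  -- dual
[7] i11  ld.MEM  -- tail

PAIRS = 4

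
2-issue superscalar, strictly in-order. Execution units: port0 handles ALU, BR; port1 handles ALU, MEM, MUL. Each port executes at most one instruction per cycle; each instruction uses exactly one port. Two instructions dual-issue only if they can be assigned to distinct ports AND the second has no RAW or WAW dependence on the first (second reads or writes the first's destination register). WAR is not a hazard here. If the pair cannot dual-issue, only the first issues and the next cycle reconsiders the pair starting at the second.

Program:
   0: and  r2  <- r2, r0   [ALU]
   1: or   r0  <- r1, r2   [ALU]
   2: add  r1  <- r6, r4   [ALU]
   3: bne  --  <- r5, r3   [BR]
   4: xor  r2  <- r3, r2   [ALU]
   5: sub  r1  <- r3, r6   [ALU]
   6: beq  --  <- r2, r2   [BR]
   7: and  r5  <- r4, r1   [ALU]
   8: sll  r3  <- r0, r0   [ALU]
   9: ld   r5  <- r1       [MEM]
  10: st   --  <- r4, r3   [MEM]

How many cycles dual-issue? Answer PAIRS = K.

c0: i0 and.ALU  RAW r2
c1: i1&i2 or.ALU+add.ALU  dual
c2: i3&i4 bne.BR+xor.ALU  dual
c3: i5&i6 sub.ALU+beq.BR  dual
c4: i7&i8 and.ALU+sll.ALU  dual
c5: i9 ld.MEM  no-port MEM/MEM
c6: i10 st.MEM  tail

PAIRS = 4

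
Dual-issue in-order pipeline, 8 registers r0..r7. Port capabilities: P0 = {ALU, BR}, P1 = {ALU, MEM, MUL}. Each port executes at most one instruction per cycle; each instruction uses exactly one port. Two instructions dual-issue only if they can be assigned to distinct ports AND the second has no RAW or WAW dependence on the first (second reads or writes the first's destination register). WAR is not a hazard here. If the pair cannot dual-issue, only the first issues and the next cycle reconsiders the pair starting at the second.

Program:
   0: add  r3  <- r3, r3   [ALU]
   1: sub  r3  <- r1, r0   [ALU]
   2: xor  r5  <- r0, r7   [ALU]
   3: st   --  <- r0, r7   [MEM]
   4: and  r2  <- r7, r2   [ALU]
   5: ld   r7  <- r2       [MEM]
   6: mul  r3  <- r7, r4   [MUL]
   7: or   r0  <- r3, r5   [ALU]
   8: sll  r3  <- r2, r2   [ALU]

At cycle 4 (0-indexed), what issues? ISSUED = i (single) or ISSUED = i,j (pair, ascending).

ISSUED = 6

[0] i0  add.ALU  -- WAW r3
[1] i1,i2  sub.ALU;xor.ALU  -- dual
[2] i3,i4  st.MEM;and.ALU  -- dual
[3] i5  ld.MEM  -- no-port MEM/MUL
[4] i6  mul.MUL  -- RAW r3
[5] i7,i8  or.ALU;sll.ALU  -- dual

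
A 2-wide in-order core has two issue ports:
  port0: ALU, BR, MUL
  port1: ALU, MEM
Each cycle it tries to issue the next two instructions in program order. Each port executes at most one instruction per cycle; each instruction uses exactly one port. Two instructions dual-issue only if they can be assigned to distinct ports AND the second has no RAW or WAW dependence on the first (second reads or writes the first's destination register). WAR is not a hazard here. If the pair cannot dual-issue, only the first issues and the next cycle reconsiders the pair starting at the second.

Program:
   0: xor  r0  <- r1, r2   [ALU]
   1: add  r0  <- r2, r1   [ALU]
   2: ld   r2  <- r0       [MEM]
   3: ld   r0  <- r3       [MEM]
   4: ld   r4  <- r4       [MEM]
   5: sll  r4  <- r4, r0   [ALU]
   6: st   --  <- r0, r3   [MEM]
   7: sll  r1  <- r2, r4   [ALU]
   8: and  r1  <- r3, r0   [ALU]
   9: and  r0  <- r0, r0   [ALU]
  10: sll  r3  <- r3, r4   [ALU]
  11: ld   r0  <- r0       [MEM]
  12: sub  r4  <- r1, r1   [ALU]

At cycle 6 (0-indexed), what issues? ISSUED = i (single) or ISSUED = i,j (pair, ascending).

c0: i0 xor  WAW r0
c1: i1 add  RAW r0
c2: i2 ld  no-port MEM/MEM
c3: i3 ld  no-port MEM/MEM
c4: i4 ld  RAW+WAW r4
c5: i5+i6 sll st  pair
c6: i7 sll  WAW r1
c7: i8+i9 and and  pair
c8: i10+i11 sll ld  pair
c9: i12 sub  tail

ISSUED = 7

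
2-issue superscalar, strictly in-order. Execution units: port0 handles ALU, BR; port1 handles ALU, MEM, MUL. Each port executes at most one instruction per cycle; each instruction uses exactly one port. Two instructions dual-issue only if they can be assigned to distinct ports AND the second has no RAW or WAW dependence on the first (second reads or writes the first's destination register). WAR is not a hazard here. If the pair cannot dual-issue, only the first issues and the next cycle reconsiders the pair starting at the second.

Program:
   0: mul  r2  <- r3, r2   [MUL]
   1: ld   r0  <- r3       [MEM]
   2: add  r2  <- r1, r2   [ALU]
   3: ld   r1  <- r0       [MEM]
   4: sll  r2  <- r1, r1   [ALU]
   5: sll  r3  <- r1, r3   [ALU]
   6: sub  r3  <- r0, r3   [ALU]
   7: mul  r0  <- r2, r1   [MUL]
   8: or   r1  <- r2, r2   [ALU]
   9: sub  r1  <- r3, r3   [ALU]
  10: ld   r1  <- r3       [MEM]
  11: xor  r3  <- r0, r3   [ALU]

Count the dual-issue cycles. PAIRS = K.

PAIRS = 4

c0: i0 mul  no-port MUL/MEM
c1: i1&i2 ld/add  2-wide
c2: i3 ld  RAW r1
c3: i4&i5 sll/sll  2-wide
c4: i6&i7 sub/mul  2-wide
c5: i8 or  WAW r1
c6: i9 sub  WAW r1
c7: i10&i11 ld/xor  2-wide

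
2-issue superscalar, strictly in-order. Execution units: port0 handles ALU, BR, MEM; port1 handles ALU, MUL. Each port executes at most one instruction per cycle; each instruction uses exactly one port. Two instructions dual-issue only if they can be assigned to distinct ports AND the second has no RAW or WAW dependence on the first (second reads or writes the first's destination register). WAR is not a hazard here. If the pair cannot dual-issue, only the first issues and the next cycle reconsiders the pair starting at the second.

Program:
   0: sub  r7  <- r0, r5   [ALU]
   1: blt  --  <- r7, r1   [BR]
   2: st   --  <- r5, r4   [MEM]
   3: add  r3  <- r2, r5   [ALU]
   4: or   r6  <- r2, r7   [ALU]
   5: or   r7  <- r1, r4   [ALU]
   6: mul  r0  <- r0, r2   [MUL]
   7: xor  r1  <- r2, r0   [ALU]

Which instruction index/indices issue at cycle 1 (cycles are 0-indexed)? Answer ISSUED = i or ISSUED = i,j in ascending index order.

ISSUED = 1

[0] i0  sub  -- RAW r7
[1] i1  blt  -- no-port BR/MEM
[2] i2,i3  st+add  -- pair
[3] i4,i5  or+or  -- pair
[4] i6  mul  -- RAW r0
[5] i7  xor  -- tail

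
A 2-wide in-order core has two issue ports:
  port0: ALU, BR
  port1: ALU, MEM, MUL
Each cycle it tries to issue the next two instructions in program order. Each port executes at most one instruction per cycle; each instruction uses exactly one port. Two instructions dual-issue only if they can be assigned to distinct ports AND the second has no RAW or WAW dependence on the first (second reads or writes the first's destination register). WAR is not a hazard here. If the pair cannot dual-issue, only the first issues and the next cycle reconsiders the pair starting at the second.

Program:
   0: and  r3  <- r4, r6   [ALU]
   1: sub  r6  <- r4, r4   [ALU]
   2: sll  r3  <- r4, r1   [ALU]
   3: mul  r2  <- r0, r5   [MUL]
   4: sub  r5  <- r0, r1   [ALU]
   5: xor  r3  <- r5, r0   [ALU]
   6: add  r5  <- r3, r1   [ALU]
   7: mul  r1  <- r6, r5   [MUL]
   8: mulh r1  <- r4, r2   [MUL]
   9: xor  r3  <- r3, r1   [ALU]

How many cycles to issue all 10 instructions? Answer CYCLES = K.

[0] i0&i1  and/sub  -- pair
[1] i2&i3  sll/mul  -- pair
[2] i4  sub  -- RAW r5
[3] i5  xor  -- RAW r3
[4] i6  add  -- RAW r5
[5] i7  mul  -- no-port MUL/MUL
[6] i8  mulh  -- RAW r1
[7] i9  xor  -- tail

CYCLES = 8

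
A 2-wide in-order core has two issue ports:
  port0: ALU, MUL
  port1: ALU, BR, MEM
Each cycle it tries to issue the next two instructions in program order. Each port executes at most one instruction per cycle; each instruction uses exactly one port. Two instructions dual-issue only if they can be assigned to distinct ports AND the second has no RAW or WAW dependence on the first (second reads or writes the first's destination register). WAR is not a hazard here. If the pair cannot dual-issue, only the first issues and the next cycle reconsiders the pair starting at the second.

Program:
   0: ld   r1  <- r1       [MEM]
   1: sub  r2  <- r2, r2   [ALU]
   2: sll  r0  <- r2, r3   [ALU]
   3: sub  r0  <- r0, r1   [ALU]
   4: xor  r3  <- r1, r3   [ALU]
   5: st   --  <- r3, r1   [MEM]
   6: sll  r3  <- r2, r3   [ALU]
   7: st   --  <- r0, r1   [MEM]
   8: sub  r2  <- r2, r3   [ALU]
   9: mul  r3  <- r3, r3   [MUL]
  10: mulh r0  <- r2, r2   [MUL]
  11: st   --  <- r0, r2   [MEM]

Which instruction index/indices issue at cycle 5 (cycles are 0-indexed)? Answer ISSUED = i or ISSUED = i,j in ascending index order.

ISSUED = 9

0. ld+sub @i0&i1  | dual
1. sll @i2  | RAW+WAW r0
2. sub+xor @i3&i4  | dual
3. st+sll @i5&i6  | dual
4. st+sub @i7&i8  | dual
5. mul @i9  | no-port MUL/MUL
6. mulh @i10  | RAW r0
7. st @i11  | tail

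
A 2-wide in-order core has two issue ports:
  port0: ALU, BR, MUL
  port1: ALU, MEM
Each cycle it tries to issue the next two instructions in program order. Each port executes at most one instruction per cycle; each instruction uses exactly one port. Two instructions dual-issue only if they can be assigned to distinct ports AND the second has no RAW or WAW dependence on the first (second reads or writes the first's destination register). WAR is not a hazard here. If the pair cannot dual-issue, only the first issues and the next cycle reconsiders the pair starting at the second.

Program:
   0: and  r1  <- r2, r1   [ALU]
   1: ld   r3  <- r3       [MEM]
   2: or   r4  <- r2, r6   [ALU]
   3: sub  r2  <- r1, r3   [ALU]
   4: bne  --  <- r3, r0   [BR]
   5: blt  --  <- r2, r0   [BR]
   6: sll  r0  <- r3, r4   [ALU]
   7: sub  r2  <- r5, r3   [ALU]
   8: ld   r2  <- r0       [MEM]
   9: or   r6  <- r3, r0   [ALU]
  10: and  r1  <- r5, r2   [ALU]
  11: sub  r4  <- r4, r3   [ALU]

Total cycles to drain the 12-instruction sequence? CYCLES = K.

0. and.ALU+ld.MEM @i0,i1  | 2-wide
1. or.ALU+sub.ALU @i2,i3  | 2-wide
2. bne.BR @i4  | no-port BR/BR
3. blt.BR+sll.ALU @i5,i6  | 2-wide
4. sub.ALU @i7  | WAW r2
5. ld.MEM+or.ALU @i8,i9  | 2-wide
6. and.ALU+sub.ALU @i10,i11  | 2-wide

CYCLES = 7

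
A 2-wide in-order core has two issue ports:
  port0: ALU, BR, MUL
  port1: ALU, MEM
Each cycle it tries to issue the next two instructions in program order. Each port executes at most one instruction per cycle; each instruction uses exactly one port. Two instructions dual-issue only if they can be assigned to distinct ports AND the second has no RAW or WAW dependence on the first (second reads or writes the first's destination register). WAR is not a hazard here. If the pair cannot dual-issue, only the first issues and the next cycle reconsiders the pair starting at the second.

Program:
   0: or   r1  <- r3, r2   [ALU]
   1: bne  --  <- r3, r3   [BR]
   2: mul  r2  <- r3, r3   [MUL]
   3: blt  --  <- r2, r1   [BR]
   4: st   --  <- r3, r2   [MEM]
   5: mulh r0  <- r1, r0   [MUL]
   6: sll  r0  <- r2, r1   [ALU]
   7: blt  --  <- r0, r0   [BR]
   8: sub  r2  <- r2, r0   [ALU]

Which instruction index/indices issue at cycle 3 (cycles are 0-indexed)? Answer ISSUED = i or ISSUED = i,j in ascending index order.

0. or.ALU+bne.BR @i0+i1  | 2-wide
1. mul.MUL @i2  | no-port MUL/BR
2. blt.BR+st.MEM @i3+i4  | 2-wide
3. mulh.MUL @i5  | WAW r0
4. sll.ALU @i6  | RAW r0
5. blt.BR+sub.ALU @i7+i8  | 2-wide

ISSUED = 5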